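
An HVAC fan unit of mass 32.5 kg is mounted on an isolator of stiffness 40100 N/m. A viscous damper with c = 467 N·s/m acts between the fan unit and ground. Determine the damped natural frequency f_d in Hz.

5.47 Hz

ω_n = √(k/m) = √(40100/32.5) = 35.13 rad/s.
Critical damping c_c = 2√(k·m) = 2√(40100 × 32.5) = 2283 N·s/m, so ζ = c/c_c = 467/2283 = 0.2045.
ω_d = ω_n√(1 − ζ²) = 35.13 × √(1 − 0.0418) = 34.38 rad/s.
f_d = ω_d/(2π) = 5.472 Hz.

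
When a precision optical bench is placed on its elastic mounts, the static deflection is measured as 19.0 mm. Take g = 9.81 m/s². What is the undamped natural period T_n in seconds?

0.277 s

ω_n = √(g/δ_st) = √(9.81/0.0190) = √516.3 = 22.72 rad/s.
T_n = 2π/ω_n = 6.283/22.72 = 0.2765 s.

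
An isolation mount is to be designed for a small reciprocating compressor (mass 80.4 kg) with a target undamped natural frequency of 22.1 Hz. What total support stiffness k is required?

ω_n = 2πf_n = 2π × 22.1 = 138.9 rad/s.
k = m·ω_n² = 80.4 × 138.9² = 80.4 × 19280 = 1550000 N/m.

1550000 N/m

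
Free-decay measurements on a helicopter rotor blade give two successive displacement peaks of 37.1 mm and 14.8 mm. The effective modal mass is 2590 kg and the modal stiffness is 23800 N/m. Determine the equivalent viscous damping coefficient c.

Logarithmic decrement δ = (1/n)·ln(x₀/x_n) = (1/1)·ln(37.1/14.8) = (1/1)·ln(2.507) = 0.9190.
ζ = δ/√(4π² + δ²) = 0.9190/√(39.48 + 0.845) = 0.9190/6.350 = 0.1447.
c = ζ · 2√(km) = 0.1447 × 2√(23800 × 2590) = 0.1447 × 15700 = 2272 N·s/m.

2270 N·s/m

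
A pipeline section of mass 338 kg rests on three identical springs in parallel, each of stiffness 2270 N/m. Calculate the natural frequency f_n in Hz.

0.714 Hz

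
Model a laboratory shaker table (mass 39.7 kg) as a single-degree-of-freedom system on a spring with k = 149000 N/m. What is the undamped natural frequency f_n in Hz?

9.75 Hz

ω_n = √(k/m) = √(149000/39.7) = √3753 = 61.26 rad/s.
f_n = ω_n/(2π) = 61.26/6.283 = 9.750 Hz.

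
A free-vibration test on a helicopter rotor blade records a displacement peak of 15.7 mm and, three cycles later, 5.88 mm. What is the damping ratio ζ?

0.0520

Logarithmic decrement δ = (1/n)·ln(x₀/x_n) = (1/3)·ln(15.7/5.88) = (1/3)·ln(2.670) = 0.3274.
ζ = δ/√(4π² + δ²) = 0.3274/√(39.48 + 0.107) = 0.3274/6.292 = 0.05203.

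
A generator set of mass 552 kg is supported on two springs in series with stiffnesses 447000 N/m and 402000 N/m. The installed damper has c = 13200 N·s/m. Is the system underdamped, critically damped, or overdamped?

Series springs: 1/k_eq = 1/447000 + 1/402000 = 4.725×10^-6, so k_eq = 211700 N/m.
c_c = 2√(k_eq·m) = 21620 N·s/m; ζ = c/c_c = 13200/21620 = 0.611.
Since ζ < 1 the system is underdamped.

underdamped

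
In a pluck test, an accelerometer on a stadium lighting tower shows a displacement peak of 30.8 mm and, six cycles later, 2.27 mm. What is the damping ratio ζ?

0.0690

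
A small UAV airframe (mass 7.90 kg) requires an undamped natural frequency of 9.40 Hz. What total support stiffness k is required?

27600 N/m

ω_n = 2πf_n = 2π × 9.40 = 59.06 rad/s.
k = m·ω_n² = 7.90 × 59.06² = 7.90 × 3488 = 27560 N/m.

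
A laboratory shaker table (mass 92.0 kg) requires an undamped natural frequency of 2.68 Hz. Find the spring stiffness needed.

ω_n = 2πf_n = 2π × 2.68 = 16.84 rad/s.
k = m·ω_n² = 92.0 × 16.84² = 92.0 × 283.5 = 26090 N/m.

26100 N/m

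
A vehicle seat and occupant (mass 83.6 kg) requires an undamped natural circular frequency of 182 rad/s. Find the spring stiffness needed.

k = m·ω_n² = 83.6 × 182.0² = 83.6 × 33120 = 2769000 N/m.

2770000 N/m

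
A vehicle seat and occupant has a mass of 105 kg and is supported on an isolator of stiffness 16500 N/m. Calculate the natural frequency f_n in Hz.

2.00 Hz

ω_n = √(k/m) = √(16500/105) = √157.1 = 12.54 rad/s.
f_n = ω_n/(2π) = 12.54/6.283 = 1.995 Hz.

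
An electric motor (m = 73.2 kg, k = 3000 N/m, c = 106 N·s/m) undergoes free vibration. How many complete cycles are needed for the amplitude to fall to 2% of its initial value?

6 cycles

ζ = c/(2√(km)) = 106/(2√(3000 × 73.2)) = 106/937.2 = 0.1131.
Logarithmic decrement δ = 2πζ/√(1 − ζ²) = 2π × 0.1131/√(1 − 0.0128) = 0.7152.
x_n/x₀ = e^(−nδ) ≤ 0.02; take ln: n ≥ ln(1/0.02)/δ = 3.912/0.7152 = 5.470.
So 6 complete cycles are required.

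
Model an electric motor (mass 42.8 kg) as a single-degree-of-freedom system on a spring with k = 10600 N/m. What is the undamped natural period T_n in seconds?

ω_n = √(k/m) = √(10600/42.8) = √247.7 = 15.74 rad/s.
T_n = 2π/ω_n = 6.283/15.74 = 0.3993 s.

0.399 s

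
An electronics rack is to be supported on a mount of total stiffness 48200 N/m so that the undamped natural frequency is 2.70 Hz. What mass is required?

ω_n = 2πf_n = 2π × 2.70 = 16.96 rad/s.
m = k/ω_n² = 48200/16.96² = 48200/287.8 = 167.5 kg.

167 kg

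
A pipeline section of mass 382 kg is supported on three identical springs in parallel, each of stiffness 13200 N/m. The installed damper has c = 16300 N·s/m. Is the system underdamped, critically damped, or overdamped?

overdamped

Parallel springs add: k_eq = 3 × 13200 = 39600 N/m.
c_c = 2√(k_eq·m) = 7779 N·s/m; ζ = c/c_c = 16300/7779 = 2.10.
Since ζ > 1 the system is overdamped.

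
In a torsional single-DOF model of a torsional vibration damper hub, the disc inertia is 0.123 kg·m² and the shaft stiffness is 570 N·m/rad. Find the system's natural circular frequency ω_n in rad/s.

68.1 rad/s

ω_n = √(k_t/J) = √(570/0.123) = √4634 = 68.07 rad/s.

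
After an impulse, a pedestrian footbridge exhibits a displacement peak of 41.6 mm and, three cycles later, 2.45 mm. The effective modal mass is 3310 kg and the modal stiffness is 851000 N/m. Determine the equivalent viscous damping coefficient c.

15800 N·s/m

Logarithmic decrement δ = (1/n)·ln(x₀/x_n) = (1/3)·ln(41.6/2.45) = (1/3)·ln(16.98) = 0.9440.
ζ = δ/√(4π² + δ²) = 0.9440/√(39.48 + 0.891) = 0.9440/6.354 = 0.1486.
c = ζ · 2√(km) = 0.1486 × 2√(851000 × 3310) = 0.1486 × 106100 = 15770 N·s/m.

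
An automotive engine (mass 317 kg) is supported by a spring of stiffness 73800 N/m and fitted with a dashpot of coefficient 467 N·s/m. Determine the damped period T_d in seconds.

0.412 s

ω_n = √(k/m) = √(73800/317) = 15.26 rad/s.
Critical damping c_c = 2√(k·m) = 2√(73800 × 317) = 9674 N·s/m, so ζ = c/c_c = 467/9674 = 0.04828.
ω_d = ω_n√(1 − ζ²) = 15.26 × √(1 − 0.00233) = 15.24 rad/s.
T_d = 2π/ω_d = 0.4123 s.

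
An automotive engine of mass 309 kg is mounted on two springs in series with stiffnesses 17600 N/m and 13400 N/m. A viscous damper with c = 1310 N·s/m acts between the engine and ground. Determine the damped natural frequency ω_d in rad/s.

4.49 rad/s

Series springs: 1/k_eq = 1/17600 + 1/13400 = 0.0001314, so k_eq = 7608 N/m.
ω_n = √(k_eq/m) = √(7608/309) = 4.962 rad/s.
Critical damping c_c = 2√(k_eq·m) = 2√(7608 × 309) = 3066 N·s/m, so ζ = c/c_c = 1310/3066 = 0.4272.
ω_d = ω_n√(1 − ζ²) = 4.962 × √(1 − 0.183) = 4.486 rad/s.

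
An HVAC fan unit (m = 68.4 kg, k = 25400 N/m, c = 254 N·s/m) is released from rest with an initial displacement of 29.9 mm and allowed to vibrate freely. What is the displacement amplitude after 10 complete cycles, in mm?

ζ = c/(2√(km)) = 254/(2√(25400 × 68.4)) = 254/2636 = 0.09635.
Logarithmic decrement δ = 2πζ/√(1 − ζ²) = 2π × 0.09635/√(1 − 0.00928) = 0.6082.
After n cycles, x_n/x₀ = e^(−nδ), so x_10 = 29.9 × e^(−10 × 0.6082) = 29.9 × 0.002283 = 0.06826 mm.

0.0683 mm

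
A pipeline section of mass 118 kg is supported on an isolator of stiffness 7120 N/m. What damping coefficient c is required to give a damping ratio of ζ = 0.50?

917 N·s/m

c_c = 2√(k·m) = 2√(7120 × 118) = 1833 N·s/m.
c = ζ·c_c = 0.50 × 1833 = 916.6 N·s/m.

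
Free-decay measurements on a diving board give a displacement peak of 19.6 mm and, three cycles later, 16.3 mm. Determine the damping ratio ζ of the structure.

0.00978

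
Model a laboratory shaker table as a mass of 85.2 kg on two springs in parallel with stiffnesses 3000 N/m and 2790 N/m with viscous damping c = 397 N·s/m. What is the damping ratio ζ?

Parallel springs add: k_eq = 3000 + 2790 = 5790 N/m.
ω_n = √(k_eq/m) = √(5790/85.2) = 8.244 rad/s.
Critical damping c_c = 2√(k_eq·m) = 2√(5790 × 85.2) = 1405 N·s/m, so ζ = c/c_c = 397/1405 = 0.2826.

0.283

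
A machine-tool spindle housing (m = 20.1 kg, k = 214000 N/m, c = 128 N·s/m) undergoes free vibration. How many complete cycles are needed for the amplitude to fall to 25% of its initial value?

ζ = c/(2√(km)) = 128/(2√(214000 × 20.1)) = 128/4148 = 0.03086.
Logarithmic decrement δ = 2πζ/√(1 − ζ²) = 2π × 0.03086/√(1 − 0.000952) = 0.1940.
x_n/x₀ = e^(−nδ) ≤ 0.25; take ln: n ≥ ln(1/0.25)/δ = 1.386/0.1940 = 7.147.
So 8 complete cycles are required.

8 cycles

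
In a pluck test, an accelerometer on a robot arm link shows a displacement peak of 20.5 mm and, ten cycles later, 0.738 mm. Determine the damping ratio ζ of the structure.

0.0528

Logarithmic decrement δ = (1/n)·ln(x₀/x_n) = (1/10)·ln(20.5/0.738) = (1/10)·ln(27.78) = 0.3324.
ζ = δ/√(4π² + δ²) = 0.3324/√(39.48 + 0.111) = 0.3324/6.292 = 0.05283.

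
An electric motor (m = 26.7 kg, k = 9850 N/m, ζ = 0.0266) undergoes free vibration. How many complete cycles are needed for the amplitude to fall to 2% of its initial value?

24 cycles

Logarithmic decrement δ = 2πζ/√(1 − ζ²) = 2π × 0.02660/√(1 − 0.000708) = 0.1672.
x_n/x₀ = e^(−nδ) ≤ 0.02; take ln: n ≥ ln(1/0.02)/δ = 3.912/0.1672 = 23.40.
So 24 complete cycles are required.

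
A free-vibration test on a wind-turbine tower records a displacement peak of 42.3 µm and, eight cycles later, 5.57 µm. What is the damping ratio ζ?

Logarithmic decrement δ = (1/n)·ln(x₀/x_n) = (1/8)·ln(42.3/5.57) = (1/8)·ln(7.594) = 0.2534.
ζ = δ/√(4π² + δ²) = 0.2534/√(39.48 + 0.0642) = 0.2534/6.288 = 0.04030.

0.0403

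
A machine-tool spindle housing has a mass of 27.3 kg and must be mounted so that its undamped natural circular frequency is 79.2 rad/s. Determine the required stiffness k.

171000 N/m

k = m·ω_n² = 27.3 × 79.20² = 27.3 × 6273 = 171200 N/m.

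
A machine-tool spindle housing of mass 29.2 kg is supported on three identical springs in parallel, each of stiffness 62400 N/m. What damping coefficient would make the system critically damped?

Parallel springs add: k_eq = 3 × 62400 = 187200 N/m.
c_c = 2√(k_eq·m) = 2√(187200 × 29.2) = 2 × 2338 = 4676 N·s/m.

4680 N·s/m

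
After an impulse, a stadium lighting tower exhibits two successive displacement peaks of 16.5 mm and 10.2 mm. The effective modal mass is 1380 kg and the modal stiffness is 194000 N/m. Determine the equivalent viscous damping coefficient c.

2500 N·s/m

Logarithmic decrement δ = (1/n)·ln(x₀/x_n) = (1/1)·ln(16.5/10.2) = (1/1)·ln(1.618) = 0.4810.
ζ = δ/√(4π² + δ²) = 0.4810/√(39.48 + 0.231) = 0.4810/6.302 = 0.07633.
c = ζ · 2√(km) = 0.07633 × 2√(194000 × 1380) = 0.07633 × 32720 = 2498 N·s/m.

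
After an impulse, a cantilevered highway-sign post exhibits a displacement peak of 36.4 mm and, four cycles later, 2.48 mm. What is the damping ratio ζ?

0.106

Logarithmic decrement δ = (1/n)·ln(x₀/x_n) = (1/4)·ln(36.4/2.48) = (1/4)·ln(14.68) = 0.6716.
ζ = δ/√(4π² + δ²) = 0.6716/√(39.48 + 0.451) = 0.6716/6.319 = 0.1063.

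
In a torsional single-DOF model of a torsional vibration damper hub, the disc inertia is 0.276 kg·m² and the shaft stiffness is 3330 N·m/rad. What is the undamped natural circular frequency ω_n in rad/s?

ω_n = √(k_t/J) = √(3330/0.276) = √12070 = 109.8 rad/s.

110 rad/s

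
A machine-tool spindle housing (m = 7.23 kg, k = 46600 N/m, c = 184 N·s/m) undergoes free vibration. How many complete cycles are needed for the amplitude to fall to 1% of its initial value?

5 cycles

ζ = c/(2√(km)) = 184/(2√(46600 × 7.23)) = 184/1161 = 0.1585.
Logarithmic decrement δ = 2πζ/√(1 − ζ²) = 2π × 0.1585/√(1 − 0.0251) = 1.009.
x_n/x₀ = e^(−nδ) ≤ 0.01; take ln: n ≥ ln(1/0.01)/δ = 4.605/1.009 = 4.566.
So 5 complete cycles are required.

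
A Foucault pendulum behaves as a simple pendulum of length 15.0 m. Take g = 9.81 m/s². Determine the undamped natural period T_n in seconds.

7.77 s

For a simple pendulum ω_n = √(g/L) = √(9.81/15.0) = √0.6540 = 0.8087 rad/s.
T_n = 2π/ω_n = 6.283/0.8087 = 7.769 s.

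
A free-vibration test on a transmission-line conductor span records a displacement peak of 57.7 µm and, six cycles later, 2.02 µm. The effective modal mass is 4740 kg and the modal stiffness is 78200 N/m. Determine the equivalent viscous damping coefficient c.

3410 N·s/m

Logarithmic decrement δ = (1/n)·ln(x₀/x_n) = (1/6)·ln(57.7/2.02) = (1/6)·ln(28.56) = 0.5587.
ζ = δ/√(4π² + δ²) = 0.5587/√(39.48 + 0.312) = 0.5587/6.308 = 0.08857.
c = ζ · 2√(km) = 0.08857 × 2√(78200 × 4740) = 0.08857 × 38510 = 3410 N·s/m.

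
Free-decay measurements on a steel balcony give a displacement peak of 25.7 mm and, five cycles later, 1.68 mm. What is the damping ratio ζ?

0.0865

Logarithmic decrement δ = (1/n)·ln(x₀/x_n) = (1/5)·ln(25.7/1.68) = (1/5)·ln(15.30) = 0.5455.
ζ = δ/√(4π² + δ²) = 0.5455/√(39.48 + 0.298) = 0.5455/6.307 = 0.08650.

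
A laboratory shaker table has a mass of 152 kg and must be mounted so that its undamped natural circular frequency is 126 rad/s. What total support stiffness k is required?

2410000 N/m

k = m·ω_n² = 152 × 126.0² = 152 × 15880 = 2413000 N/m.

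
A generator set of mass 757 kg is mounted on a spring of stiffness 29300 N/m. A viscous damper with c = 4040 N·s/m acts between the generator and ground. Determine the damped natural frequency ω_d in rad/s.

5.62 rad/s

ω_n = √(k/m) = √(29300/757) = 6.221 rad/s.
Critical damping c_c = 2√(k·m) = 2√(29300 × 757) = 9419 N·s/m, so ζ = c/c_c = 4040/9419 = 0.4289.
ω_d = ω_n√(1 − ζ²) = 6.221 × √(1 − 0.184) = 5.620 rad/s.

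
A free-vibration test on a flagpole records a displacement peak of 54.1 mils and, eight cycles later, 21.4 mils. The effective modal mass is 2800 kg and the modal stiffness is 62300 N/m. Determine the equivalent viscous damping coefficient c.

Logarithmic decrement δ = (1/n)·ln(x₀/x_n) = (1/8)·ln(54.1/21.4) = (1/8)·ln(2.528) = 0.1159.
ζ = δ/√(4π² + δ²) = 0.1159/√(39.48 + 0.0134) = 0.1159/6.284 = 0.01845.
c = ζ · 2√(km) = 0.01845 × 2√(62300 × 2800) = 0.01845 × 26420 = 487.3 N·s/m.

487 N·s/m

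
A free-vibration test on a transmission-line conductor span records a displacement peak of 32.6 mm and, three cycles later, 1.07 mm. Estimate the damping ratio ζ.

Logarithmic decrement δ = (1/n)·ln(x₀/x_n) = (1/3)·ln(32.6/1.07) = (1/3)·ln(30.47) = 1.139.
ζ = δ/√(4π² + δ²) = 1.139/√(39.48 + 1.30) = 1.139/6.386 = 0.1784.

0.178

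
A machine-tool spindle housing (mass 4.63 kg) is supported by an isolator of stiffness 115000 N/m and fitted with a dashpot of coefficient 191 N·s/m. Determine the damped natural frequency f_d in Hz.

24.9 Hz

ω_n = √(k/m) = √(115000/4.63) = 157.6 rad/s.
Critical damping c_c = 2√(k·m) = 2√(115000 × 4.63) = 1459 N·s/m, so ζ = c/c_c = 191/1459 = 0.1309.
ω_d = ω_n√(1 − ζ²) = 157.6 × √(1 − 0.0171) = 156.2 rad/s.
f_d = ω_d/(2π) = 24.87 Hz.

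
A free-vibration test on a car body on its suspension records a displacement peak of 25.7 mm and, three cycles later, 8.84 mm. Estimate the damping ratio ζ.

Logarithmic decrement δ = (1/n)·ln(x₀/x_n) = (1/3)·ln(25.7/8.84) = (1/3)·ln(2.907) = 0.3557.
ζ = δ/√(4π² + δ²) = 0.3557/√(39.48 + 0.127) = 0.3557/6.293 = 0.05653.

0.0565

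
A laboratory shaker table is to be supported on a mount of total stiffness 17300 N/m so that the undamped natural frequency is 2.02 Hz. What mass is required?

ω_n = 2πf_n = 2π × 2.02 = 12.69 rad/s.
m = k/ω_n² = 17300/12.69² = 17300/161.1 = 107.4 kg.

107 kg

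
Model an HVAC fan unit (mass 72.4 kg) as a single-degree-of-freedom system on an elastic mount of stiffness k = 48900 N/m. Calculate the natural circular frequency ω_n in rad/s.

ω_n = √(k/m) = √(48900/72.4) = √675.4 = 25.99 rad/s.

26.0 rad/s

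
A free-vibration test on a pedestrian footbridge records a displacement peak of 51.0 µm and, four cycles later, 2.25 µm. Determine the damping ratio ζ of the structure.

0.123

Logarithmic decrement δ = (1/n)·ln(x₀/x_n) = (1/4)·ln(51.0/2.25) = (1/4)·ln(22.67) = 0.7802.
ζ = δ/√(4π² + δ²) = 0.7802/√(39.48 + 0.609) = 0.7802/6.331 = 0.1232.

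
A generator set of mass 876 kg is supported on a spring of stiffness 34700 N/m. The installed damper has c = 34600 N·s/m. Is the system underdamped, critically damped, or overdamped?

overdamped

c_c = 2√(k·m) = 11030 N·s/m; ζ = c/c_c = 34600/11030 = 3.14.
Since ζ > 1 the system is overdamped.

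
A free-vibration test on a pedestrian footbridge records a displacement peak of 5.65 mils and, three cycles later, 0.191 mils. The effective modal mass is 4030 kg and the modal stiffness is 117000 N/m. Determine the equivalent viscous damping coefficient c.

7680 N·s/m

Logarithmic decrement δ = (1/n)·ln(x₀/x_n) = (1/3)·ln(5.65/0.191) = (1/3)·ln(29.58) = 1.129.
ζ = δ/√(4π² + δ²) = 1.129/√(39.48 + 1.27) = 1.129/6.384 = 0.1769.
c = ζ · 2√(km) = 0.1769 × 2√(117000 × 4030) = 0.1769 × 43430 = 7681 N·s/m.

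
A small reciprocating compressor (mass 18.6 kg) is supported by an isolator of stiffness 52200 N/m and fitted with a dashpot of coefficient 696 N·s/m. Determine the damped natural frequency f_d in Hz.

7.89 Hz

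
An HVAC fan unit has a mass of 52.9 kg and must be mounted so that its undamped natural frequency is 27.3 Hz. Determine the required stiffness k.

ω_n = 2πf_n = 2π × 27.3 = 171.5 rad/s.
k = m·ω_n² = 52.9 × 171.5² = 52.9 × 29420 = 1556000 N/m.

1560000 N/m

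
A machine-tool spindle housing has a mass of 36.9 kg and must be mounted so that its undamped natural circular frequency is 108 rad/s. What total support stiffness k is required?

k = m·ω_n² = 36.9 × 108.0² = 36.9 × 11660 = 430400 N/m.

430000 N/m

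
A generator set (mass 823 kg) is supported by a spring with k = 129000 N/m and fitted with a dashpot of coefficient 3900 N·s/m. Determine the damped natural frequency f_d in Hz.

1.96 Hz

ω_n = √(k/m) = √(129000/823) = 12.52 rad/s.
Critical damping c_c = 2√(k·m) = 2√(129000 × 823) = 20610 N·s/m, so ζ = c/c_c = 3900/20610 = 0.1893.
ω_d = ω_n√(1 − ζ²) = 12.52 × √(1 − 0.0358) = 12.29 rad/s.
f_d = ω_d/(2π) = 1.957 Hz.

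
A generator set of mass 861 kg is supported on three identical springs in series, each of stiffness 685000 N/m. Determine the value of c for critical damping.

28000 N·s/m

Series springs: 1/k_eq = 3/685000, so k_eq = 685000/3 = 228300 N/m.
c_c = 2√(k_eq·m) = 2√(228300 × 861) = 2 × 14020 = 28040 N·s/m.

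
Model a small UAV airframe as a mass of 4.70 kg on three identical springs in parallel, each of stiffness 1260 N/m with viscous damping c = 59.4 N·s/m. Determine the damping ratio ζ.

0.223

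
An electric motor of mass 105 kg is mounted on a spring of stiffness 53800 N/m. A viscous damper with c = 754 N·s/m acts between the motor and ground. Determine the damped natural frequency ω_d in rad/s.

ω_n = √(k/m) = √(53800/105) = 22.64 rad/s.
Critical damping c_c = 2√(k·m) = 2√(53800 × 105) = 4754 N·s/m, so ζ = c/c_c = 754/4754 = 0.1586.
ω_d = ω_n√(1 − ζ²) = 22.64 × √(1 − 0.0252) = 22.35 rad/s.

22.3 rad/s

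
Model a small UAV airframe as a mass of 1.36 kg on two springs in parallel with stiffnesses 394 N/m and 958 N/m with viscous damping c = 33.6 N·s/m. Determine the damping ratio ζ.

0.392

Parallel springs add: k_eq = 394 + 958 = 1352 N/m.
ω_n = √(k_eq/m) = √(1352/1.36) = 31.53 rad/s.
Critical damping c_c = 2√(k_eq·m) = 2√(1352 × 1.36) = 85.76 N·s/m, so ζ = c/c_c = 33.6/85.76 = 0.3918.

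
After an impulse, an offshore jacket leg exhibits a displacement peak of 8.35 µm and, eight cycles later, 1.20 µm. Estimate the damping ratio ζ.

0.0386

Logarithmic decrement δ = (1/n)·ln(x₀/x_n) = (1/8)·ln(8.35/1.20) = (1/8)·ln(6.958) = 0.2425.
ζ = δ/√(4π² + δ²) = 0.2425/√(39.48 + 0.0588) = 0.2425/6.288 = 0.03857.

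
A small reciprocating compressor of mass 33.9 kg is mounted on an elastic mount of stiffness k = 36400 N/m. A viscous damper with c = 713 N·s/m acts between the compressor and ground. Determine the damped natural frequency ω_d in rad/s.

ω_n = √(k/m) = √(36400/33.9) = 32.77 rad/s.
Critical damping c_c = 2√(k·m) = 2√(36400 × 33.9) = 2222 N·s/m, so ζ = c/c_c = 713/2222 = 0.3209.
ω_d = ω_n√(1 − ζ²) = 32.77 × √(1 − 0.103) = 31.03 rad/s.

31.0 rad/s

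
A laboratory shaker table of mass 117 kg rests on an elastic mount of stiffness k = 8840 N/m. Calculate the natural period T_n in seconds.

0.723 s

ω_n = √(k/m) = √(8840/117) = √75.56 = 8.692 rad/s.
T_n = 2π/ω_n = 6.283/8.692 = 0.7228 s.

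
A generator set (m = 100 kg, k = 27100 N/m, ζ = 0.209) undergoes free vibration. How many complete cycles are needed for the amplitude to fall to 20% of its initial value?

Logarithmic decrement δ = 2πζ/√(1 − ζ²) = 2π × 0.2090/√(1 − 0.0437) = 1.343.
x_n/x₀ = e^(−nδ) ≤ 0.2; take ln: n ≥ ln(1/0.2)/δ = 1.609/1.343 = 1.199.
So 2 complete cycles are required.

2 cycles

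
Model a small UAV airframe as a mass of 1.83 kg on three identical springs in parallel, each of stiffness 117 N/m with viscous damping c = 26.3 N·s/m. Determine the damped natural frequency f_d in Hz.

Parallel springs add: k_eq = 3 × 117 = 351.0 N/m.
ω_n = √(k_eq/m) = √(351.0/1.83) = 13.85 rad/s.
Critical damping c_c = 2√(k_eq·m) = 2√(351.0 × 1.83) = 50.69 N·s/m, so ζ = c/c_c = 26.3/50.69 = 0.5189.
ω_d = ω_n√(1 − ζ²) = 13.85 × √(1 − 0.269) = 11.84 rad/s.
f_d = ω_d/(2π) = 1.884 Hz.

1.88 Hz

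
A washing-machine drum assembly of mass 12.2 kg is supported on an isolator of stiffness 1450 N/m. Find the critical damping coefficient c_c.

c_c = 2√(k·m) = 2√(1450 × 12.2) = 2 × 133.0 = 266.0 N·s/m.

266 N·s/m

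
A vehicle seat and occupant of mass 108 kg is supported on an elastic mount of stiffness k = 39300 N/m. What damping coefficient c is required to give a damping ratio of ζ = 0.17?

c_c = 2√(k·m) = 2√(39300 × 108) = 4120 N·s/m.
c = ζ·c_c = 0.17 × 4120 = 700.5 N·s/m.

700 N·s/m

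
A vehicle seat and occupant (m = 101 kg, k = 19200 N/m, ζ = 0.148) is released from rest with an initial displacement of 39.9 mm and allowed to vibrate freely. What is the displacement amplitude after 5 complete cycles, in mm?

Logarithmic decrement δ = 2πζ/√(1 − ζ²) = 2π × 0.1480/√(1 − 0.0219) = 0.9403.
After n cycles, x_n/x₀ = e^(−nδ), so x_5 = 39.9 × e^(−5 × 0.9403) = 39.9 × 0.009083 = 0.3624 mm.

0.362 mm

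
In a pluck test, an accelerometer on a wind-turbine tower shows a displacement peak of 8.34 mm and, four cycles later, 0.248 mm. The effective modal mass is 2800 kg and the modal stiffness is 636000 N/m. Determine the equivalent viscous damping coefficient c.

Logarithmic decrement δ = (1/n)·ln(x₀/x_n) = (1/4)·ln(8.34/0.248) = (1/4)·ln(33.63) = 0.8788.
ζ = δ/√(4π² + δ²) = 0.8788/√(39.48 + 0.772) = 0.8788/6.344 = 0.1385.
c = ζ · 2√(km) = 0.1385 × 2√(636000 × 2800) = 0.1385 × 84400 = 11690 N·s/m.

11700 N·s/m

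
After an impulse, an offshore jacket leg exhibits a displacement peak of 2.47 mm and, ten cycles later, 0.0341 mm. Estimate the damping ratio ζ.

0.0680

Logarithmic decrement δ = (1/n)·ln(x₀/x_n) = (1/10)·ln(2.47/0.0341) = (1/10)·ln(72.43) = 0.4283.
ζ = δ/√(4π² + δ²) = 0.4283/√(39.48 + 0.183) = 0.4283/6.298 = 0.06800.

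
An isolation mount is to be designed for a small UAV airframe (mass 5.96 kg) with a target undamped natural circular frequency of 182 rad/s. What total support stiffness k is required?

197000 N/m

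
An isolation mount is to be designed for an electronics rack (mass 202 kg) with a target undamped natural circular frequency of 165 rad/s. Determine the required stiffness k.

5500000 N/m

k = m·ω_n² = 202 × 165.0² = 202 × 27220 = 5499000 N/m.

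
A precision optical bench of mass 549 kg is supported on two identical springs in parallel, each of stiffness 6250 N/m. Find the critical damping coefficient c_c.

Parallel springs add: k_eq = 2 × 6250 = 12500 N/m.
c_c = 2√(k_eq·m) = 2√(12500 × 549) = 2 × 2620 = 5239 N·s/m.

5240 N·s/m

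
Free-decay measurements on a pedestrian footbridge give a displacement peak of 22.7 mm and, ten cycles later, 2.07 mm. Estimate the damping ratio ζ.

0.0381

Logarithmic decrement δ = (1/n)·ln(x₀/x_n) = (1/10)·ln(22.7/2.07) = (1/10)·ln(10.97) = 0.2395.
ζ = δ/√(4π² + δ²) = 0.2395/√(39.48 + 0.0574) = 0.2395/6.288 = 0.03809.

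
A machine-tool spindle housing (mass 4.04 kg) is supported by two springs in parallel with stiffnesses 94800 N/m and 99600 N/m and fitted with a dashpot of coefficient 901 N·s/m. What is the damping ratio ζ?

Parallel springs add: k_eq = 94800 + 99600 = 194400 N/m.
ω_n = √(k_eq/m) = √(194400/4.04) = 219.4 rad/s.
Critical damping c_c = 2√(k_eq·m) = 2√(194400 × 4.04) = 1772 N·s/m, so ζ = c/c_c = 901/1772 = 0.5083.

0.508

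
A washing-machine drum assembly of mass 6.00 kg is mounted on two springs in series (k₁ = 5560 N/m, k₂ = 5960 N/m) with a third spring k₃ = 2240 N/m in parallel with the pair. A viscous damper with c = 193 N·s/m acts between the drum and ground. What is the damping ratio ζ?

Series pair: k_s = k₁k₂/(k₁+k₂) = (5560)(5960)/(5560 + 5960) = 2877 N/m. In parallel with k₃: k_eq = 2877 + 2240 = 5117 N/m.
ω_n = √(k_eq/m) = √(5117/6.00) = 29.20 rad/s.
Critical damping c_c = 2√(k_eq·m) = 2√(5117 × 6.00) = 350.4 N·s/m, so ζ = c/c_c = 193/350.4 = 0.5508.

0.551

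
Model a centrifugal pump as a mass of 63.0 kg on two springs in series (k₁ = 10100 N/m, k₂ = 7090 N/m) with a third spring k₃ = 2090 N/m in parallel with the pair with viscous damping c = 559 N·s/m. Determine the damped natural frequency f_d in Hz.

1.42 Hz

Series pair: k_s = k₁k₂/(k₁+k₂) = (10100)(7090)/(10100 + 7090) = 4166 N/m. In parallel with k₃: k_eq = 4166 + 2090 = 6256 N/m.
ω_n = √(k_eq/m) = √(6256/63.0) = 9.965 rad/s.
Critical damping c_c = 2√(k_eq·m) = 2√(6256 × 63.0) = 1256 N·s/m, so ζ = c/c_c = 559/1256 = 0.4452.
ω_d = ω_n√(1 − ζ²) = 9.965 × √(1 − 0.198) = 8.923 rad/s.
f_d = ω_d/(2π) = 1.420 Hz.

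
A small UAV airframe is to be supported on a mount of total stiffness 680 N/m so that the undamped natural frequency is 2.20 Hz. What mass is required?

ω_n = 2πf_n = 2π × 2.20 = 13.82 rad/s.
m = k/ω_n² = 680/13.82² = 680/191.1 = 3.559 kg.

3.56 kg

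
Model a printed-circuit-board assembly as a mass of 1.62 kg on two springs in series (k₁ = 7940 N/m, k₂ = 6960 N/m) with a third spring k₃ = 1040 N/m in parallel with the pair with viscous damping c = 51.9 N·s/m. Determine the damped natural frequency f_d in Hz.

8.23 Hz

Series pair: k_s = k₁k₂/(k₁+k₂) = (7940)(6960)/(7940 + 6960) = 3709 N/m. In parallel with k₃: k_eq = 3709 + 1040 = 4749 N/m.
ω_n = √(k_eq/m) = √(4749/1.62) = 54.14 rad/s.
Critical damping c_c = 2√(k_eq·m) = 2√(4749 × 1.62) = 175.4 N·s/m, so ζ = c/c_c = 51.9/175.4 = 0.2959.
ω_d = ω_n√(1 − ζ²) = 54.14 × √(1 − 0.0875) = 51.72 rad/s.
f_d = ω_d/(2π) = 8.231 Hz.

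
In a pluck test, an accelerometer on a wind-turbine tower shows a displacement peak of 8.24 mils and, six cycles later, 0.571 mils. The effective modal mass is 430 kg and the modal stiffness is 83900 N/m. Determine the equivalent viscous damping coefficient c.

848 N·s/m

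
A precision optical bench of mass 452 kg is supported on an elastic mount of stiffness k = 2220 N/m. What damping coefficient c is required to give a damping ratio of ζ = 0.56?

1120 N·s/m

c_c = 2√(k·m) = 2√(2220 × 452) = 2003 N·s/m.
c = ζ·c_c = 0.56 × 2003 = 1122 N·s/m.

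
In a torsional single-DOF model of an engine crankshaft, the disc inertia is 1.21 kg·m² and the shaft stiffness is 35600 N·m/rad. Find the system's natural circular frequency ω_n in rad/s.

172 rad/s

ω_n = √(k_t/J) = √(35600/1.21) = √29420 = 171.5 rad/s.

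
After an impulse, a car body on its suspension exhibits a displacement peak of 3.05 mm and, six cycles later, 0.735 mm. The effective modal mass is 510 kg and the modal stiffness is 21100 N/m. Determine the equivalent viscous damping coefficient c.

247 N·s/m

Logarithmic decrement δ = (1/n)·ln(x₀/x_n) = (1/6)·ln(3.05/0.735) = (1/6)·ln(4.150) = 0.2372.
ζ = δ/√(4π² + δ²) = 0.2372/√(39.48 + 0.0563) = 0.2372/6.288 = 0.03772.
c = ζ · 2√(km) = 0.03772 × 2√(21100 × 510) = 0.03772 × 6561 = 247.5 N·s/m.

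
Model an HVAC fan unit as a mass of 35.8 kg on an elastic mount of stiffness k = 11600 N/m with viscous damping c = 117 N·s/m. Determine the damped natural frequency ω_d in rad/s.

17.9 rad/s

ω_n = √(k/m) = √(11600/35.8) = 18.00 rad/s.
Critical damping c_c = 2√(k·m) = 2√(11600 × 35.8) = 1289 N·s/m, so ζ = c/c_c = 117/1289 = 0.09078.
ω_d = ω_n√(1 − ζ²) = 18.00 × √(1 − 0.00824) = 17.93 rad/s.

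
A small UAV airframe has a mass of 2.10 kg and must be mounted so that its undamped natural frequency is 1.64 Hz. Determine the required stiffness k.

223 N/m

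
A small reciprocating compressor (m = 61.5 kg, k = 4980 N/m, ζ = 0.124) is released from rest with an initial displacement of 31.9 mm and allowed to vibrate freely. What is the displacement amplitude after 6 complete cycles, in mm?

Logarithmic decrement δ = 2πζ/√(1 − ζ²) = 2π × 0.1240/√(1 − 0.0154) = 0.7852.
After n cycles, x_n/x₀ = e^(−nδ), so x_6 = 31.9 × e^(−6 × 0.7852) = 31.9 × 0.008995 = 0.2870 mm.

0.287 mm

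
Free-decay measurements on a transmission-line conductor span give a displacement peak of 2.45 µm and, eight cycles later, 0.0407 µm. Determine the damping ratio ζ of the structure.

Logarithmic decrement δ = (1/n)·ln(x₀/x_n) = (1/8)·ln(2.45/0.0407) = (1/8)·ln(60.20) = 0.5122.
ζ = δ/√(4π² + δ²) = 0.5122/√(39.48 + 0.262) = 0.5122/6.304 = 0.08125.

0.0812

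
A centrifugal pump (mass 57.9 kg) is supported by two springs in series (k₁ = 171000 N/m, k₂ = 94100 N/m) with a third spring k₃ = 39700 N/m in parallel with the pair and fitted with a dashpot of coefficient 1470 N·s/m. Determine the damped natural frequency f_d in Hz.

Series pair: k_s = k₁k₂/(k₁+k₂) = (171000)(94100)/(171000 + 94100) = 60700 N/m. In parallel with k₃: k_eq = 60700 + 39700 = 100400 N/m.
ω_n = √(k_eq/m) = √(100400/57.9) = 41.64 rad/s.
Critical damping c_c = 2√(k_eq·m) = 2√(100400 × 57.9) = 4822 N·s/m, so ζ = c/c_c = 1470/4822 = 0.3048.
ω_d = ω_n√(1 − ζ²) = 41.64 × √(1 − 0.0929) = 39.66 rad/s.
f_d = ω_d/(2π) = 6.312 Hz.

6.31 Hz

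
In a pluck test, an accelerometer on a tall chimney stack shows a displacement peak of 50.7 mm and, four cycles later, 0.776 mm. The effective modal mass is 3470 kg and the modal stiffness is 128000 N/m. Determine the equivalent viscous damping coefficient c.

Logarithmic decrement δ = (1/n)·ln(x₀/x_n) = (1/4)·ln(50.7/0.776) = (1/4)·ln(65.34) = 1.045.
ζ = δ/√(4π² + δ²) = 1.045/√(39.48 + 1.09) = 1.045/6.369 = 0.1640.
c = ζ · 2√(km) = 0.1640 × 2√(128000 × 3470) = 0.1640 × 42150 = 6915 N·s/m.

6910 N·s/m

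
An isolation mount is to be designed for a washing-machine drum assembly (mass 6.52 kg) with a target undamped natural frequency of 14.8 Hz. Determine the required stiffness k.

56400 N/m

ω_n = 2πf_n = 2π × 14.8 = 92.99 rad/s.
k = m·ω_n² = 6.52 × 92.99² = 6.52 × 8647 = 56380 N/m.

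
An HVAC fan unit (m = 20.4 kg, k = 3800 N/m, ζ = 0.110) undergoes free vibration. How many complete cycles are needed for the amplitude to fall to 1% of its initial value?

7 cycles

Logarithmic decrement δ = 2πζ/√(1 − ζ²) = 2π × 0.1100/√(1 − 0.0121) = 0.6954.
x_n/x₀ = e^(−nδ) ≤ 0.01; take ln: n ≥ ln(1/0.01)/δ = 4.605/0.6954 = 6.623.
So 7 complete cycles are required.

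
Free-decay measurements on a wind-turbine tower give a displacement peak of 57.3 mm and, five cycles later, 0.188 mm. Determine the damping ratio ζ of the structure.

Logarithmic decrement δ = (1/n)·ln(x₀/x_n) = (1/5)·ln(57.3/0.188) = (1/5)·ln(304.8) = 1.144.
ζ = δ/√(4π² + δ²) = 1.144/√(39.48 + 1.31) = 1.144/6.386 = 0.1791.

0.179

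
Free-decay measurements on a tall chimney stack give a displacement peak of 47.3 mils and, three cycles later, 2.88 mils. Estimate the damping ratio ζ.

Logarithmic decrement δ = (1/n)·ln(x₀/x_n) = (1/3)·ln(47.3/2.88) = (1/3)·ln(16.42) = 0.9329.
ζ = δ/√(4π² + δ²) = 0.9329/√(39.48 + 0.870) = 0.9329/6.352 = 0.1469.

0.147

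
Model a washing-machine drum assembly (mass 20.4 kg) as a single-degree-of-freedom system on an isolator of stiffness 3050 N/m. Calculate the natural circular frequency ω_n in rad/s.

12.2 rad/s

ω_n = √(k/m) = √(3050/20.4) = √149.5 = 12.23 rad/s.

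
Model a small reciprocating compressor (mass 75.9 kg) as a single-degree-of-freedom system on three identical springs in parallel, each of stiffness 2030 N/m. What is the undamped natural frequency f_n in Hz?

Parallel springs add: k_eq = 3 × 2030 = 6090 N/m.
ω_n = √(k_eq/m) = √(6090/75.9) = √80.24 = 8.958 rad/s.
f_n = ω_n/(2π) = 8.958/6.283 = 1.426 Hz.

1.43 Hz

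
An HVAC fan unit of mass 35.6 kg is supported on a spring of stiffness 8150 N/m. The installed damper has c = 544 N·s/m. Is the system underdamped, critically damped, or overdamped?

underdamped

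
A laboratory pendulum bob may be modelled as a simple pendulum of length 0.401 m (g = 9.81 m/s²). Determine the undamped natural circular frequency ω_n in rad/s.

For a simple pendulum ω_n = √(g/L) = √(9.81/0.401) = √24.46 = 4.946 rad/s.

4.95 rad/s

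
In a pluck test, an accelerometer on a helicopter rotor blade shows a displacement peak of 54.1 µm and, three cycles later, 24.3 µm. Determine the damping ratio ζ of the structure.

0.0424

Logarithmic decrement δ = (1/n)·ln(x₀/x_n) = (1/3)·ln(54.1/24.3) = (1/3)·ln(2.226) = 0.2668.
ζ = δ/√(4π² + δ²) = 0.2668/√(39.48 + 0.0712) = 0.2668/6.289 = 0.04242.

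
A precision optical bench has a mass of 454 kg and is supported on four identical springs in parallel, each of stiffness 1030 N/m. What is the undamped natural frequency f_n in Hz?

0.479 Hz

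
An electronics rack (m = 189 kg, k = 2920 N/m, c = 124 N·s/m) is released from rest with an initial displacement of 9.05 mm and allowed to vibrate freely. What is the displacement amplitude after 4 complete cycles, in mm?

1.10 mm

ζ = c/(2√(km)) = 124/(2√(2920 × 189)) = 124/1486 = 0.08346.
Logarithmic decrement δ = 2πζ/√(1 − ζ²) = 2π × 0.08346/√(1 − 0.00697) = 0.5262.
After n cycles, x_n/x₀ = e^(−nδ), so x_4 = 9.05 × e^(−4 × 0.5262) = 9.05 × 0.1219 = 1.103 mm.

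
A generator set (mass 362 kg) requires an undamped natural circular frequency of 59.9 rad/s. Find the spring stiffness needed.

1300000 N/m

k = m·ω_n² = 362 × 59.90² = 362 × 3588 = 1299000 N/m.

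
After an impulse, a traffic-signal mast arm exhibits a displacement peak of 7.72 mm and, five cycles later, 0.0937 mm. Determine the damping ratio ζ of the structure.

Logarithmic decrement δ = (1/n)·ln(x₀/x_n) = (1/5)·ln(7.72/0.0937) = (1/5)·ln(82.39) = 0.8823.
ζ = δ/√(4π² + δ²) = 0.8823/√(39.48 + 0.778) = 0.8823/6.345 = 0.1391.

0.139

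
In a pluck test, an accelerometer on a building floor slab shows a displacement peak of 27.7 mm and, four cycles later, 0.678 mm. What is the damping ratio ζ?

Logarithmic decrement δ = (1/n)·ln(x₀/x_n) = (1/4)·ln(27.7/0.678) = (1/4)·ln(40.86) = 0.9275.
ζ = δ/√(4π² + δ²) = 0.9275/√(39.48 + 0.860) = 0.9275/6.351 = 0.1460.

0.146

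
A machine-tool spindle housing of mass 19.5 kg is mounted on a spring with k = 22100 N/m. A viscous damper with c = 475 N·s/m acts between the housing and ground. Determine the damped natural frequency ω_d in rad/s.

ω_n = √(k/m) = √(22100/19.5) = 33.67 rad/s.
Critical damping c_c = 2√(k·m) = 2√(22100 × 19.5) = 1313 N·s/m, so ζ = c/c_c = 475/1313 = 0.3618.
ω_d = ω_n√(1 − ζ²) = 33.67 × √(1 − 0.131) = 31.38 rad/s.

31.4 rad/s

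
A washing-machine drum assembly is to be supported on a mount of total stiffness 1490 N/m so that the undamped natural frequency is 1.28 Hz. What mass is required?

ω_n = 2πf_n = 2π × 1.28 = 8.042 rad/s.
m = k/ω_n² = 1490/8.042² = 1490/64.68 = 23.04 kg.

23.0 kg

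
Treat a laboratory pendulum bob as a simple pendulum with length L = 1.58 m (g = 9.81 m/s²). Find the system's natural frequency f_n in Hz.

For a simple pendulum ω_n = √(g/L) = √(9.81/1.58) = √6.209 = 2.492 rad/s.
f_n = ω_n/(2π) = 2.492/6.283 = 0.3966 Hz.

0.397 Hz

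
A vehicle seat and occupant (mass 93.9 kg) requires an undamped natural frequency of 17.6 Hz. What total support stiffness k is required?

1150000 N/m

ω_n = 2πf_n = 2π × 17.6 = 110.6 rad/s.
k = m·ω_n² = 93.9 × 110.6² = 93.9 × 12230 = 1148000 N/m.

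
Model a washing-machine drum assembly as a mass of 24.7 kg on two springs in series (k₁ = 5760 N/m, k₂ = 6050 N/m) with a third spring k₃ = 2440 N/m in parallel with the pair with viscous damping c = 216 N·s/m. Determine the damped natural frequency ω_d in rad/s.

Series pair: k_s = k₁k₂/(k₁+k₂) = (5760)(6050)/(5760 + 6050) = 2951 N/m. In parallel with k₃: k_eq = 2951 + 2440 = 5391 N/m.
ω_n = √(k_eq/m) = √(5391/24.7) = 14.77 rad/s.
Critical damping c_c = 2√(k_eq·m) = 2√(5391 × 24.7) = 729.8 N·s/m, so ζ = c/c_c = 216/729.8 = 0.2960.
ω_d = ω_n√(1 − ζ²) = 14.77 × √(1 − 0.0876) = 14.11 rad/s.

14.1 rad/s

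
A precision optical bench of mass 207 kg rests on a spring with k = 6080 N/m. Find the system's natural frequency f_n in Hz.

ω_n = √(k/m) = √(6080/207) = √29.37 = 5.420 rad/s.
f_n = ω_n/(2π) = 5.420/6.283 = 0.8626 Hz.

0.863 Hz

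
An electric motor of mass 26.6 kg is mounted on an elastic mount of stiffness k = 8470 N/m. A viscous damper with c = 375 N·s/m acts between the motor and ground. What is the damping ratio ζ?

0.395

ω_n = √(k/m) = √(8470/26.6) = 17.84 rad/s.
Critical damping c_c = 2√(k·m) = 2√(8470 × 26.6) = 949.3 N·s/m, so ζ = c/c_c = 375/949.3 = 0.3950.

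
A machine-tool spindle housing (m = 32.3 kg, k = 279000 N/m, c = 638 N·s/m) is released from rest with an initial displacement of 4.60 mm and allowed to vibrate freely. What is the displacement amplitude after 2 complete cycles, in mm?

1.20 mm

ζ = c/(2√(km)) = 638/(2√(279000 × 32.3)) = 638/6004 = 0.1063.
Logarithmic decrement δ = 2πζ/√(1 − ζ²) = 2π × 0.1063/√(1 − 0.0113) = 0.6715.
After n cycles, x_n/x₀ = e^(−nδ), so x_2 = 4.60 × e^(−2 × 0.6715) = 4.60 × 0.2611 = 1.201 mm.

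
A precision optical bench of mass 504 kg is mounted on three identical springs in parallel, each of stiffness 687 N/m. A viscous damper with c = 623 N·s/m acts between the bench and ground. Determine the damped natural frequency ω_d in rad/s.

1.93 rad/s

Parallel springs add: k_eq = 3 × 687 = 2061 N/m.
ω_n = √(k_eq/m) = √(2061/504) = 2.022 rad/s.
Critical damping c_c = 2√(k_eq·m) = 2√(2061 × 504) = 2038 N·s/m, so ζ = c/c_c = 623/2038 = 0.3056.
ω_d = ω_n√(1 − ζ²) = 2.022 × √(1 − 0.0934) = 1.925 rad/s.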